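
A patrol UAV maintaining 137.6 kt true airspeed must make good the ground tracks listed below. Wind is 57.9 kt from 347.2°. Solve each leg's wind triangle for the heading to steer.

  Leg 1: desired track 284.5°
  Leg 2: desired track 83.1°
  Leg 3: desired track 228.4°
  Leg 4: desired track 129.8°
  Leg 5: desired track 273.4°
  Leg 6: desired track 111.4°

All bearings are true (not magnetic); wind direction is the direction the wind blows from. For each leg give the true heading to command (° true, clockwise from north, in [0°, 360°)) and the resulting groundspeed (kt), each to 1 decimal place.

Leg 1: heading=306.5°, groundspeed=101.1 kt
Leg 2: heading=58.4°, groundspeed=130.9 kt
Leg 3: heading=250.0°, groundspeed=155.8 kt
Leg 4: heading=115.0°, groundspeed=179.0 kt
Leg 5: heading=297.2°, groundspeed=109.7 kt
Leg 6: heading=91.0°, groundspeed=161.5 kt

Leg 1: desired track 284.5°; wind correction +22.0° → command heading 306.5°, groundspeed 101.1 kt
Leg 2: desired track 83.1°; wind correction -24.7° → command heading 58.4°, groundspeed 130.9 kt
Leg 3: desired track 228.4°; wind correction +21.6° → command heading 250.0°, groundspeed 155.8 kt
Leg 4: desired track 129.8°; wind correction -14.8° → command heading 115.0°, groundspeed 179.0 kt
Leg 5: desired track 273.4°; wind correction +23.8° → command heading 297.2°, groundspeed 109.7 kt
Leg 6: desired track 111.4°; wind correction -20.4° → command heading 91.0°, groundspeed 161.5 kt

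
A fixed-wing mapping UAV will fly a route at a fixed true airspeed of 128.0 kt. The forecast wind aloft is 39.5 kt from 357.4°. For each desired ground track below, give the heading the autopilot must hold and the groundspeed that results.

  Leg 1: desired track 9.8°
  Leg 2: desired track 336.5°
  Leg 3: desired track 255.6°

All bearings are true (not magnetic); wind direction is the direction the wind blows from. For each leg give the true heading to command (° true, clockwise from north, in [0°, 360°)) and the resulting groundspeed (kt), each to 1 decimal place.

Leg 1: desired track 9.8°; wind correction -3.8° → command heading 6.0°, groundspeed 89.1 kt
Leg 2: desired track 336.5°; wind correction +6.3° → command heading 342.8°, groundspeed 90.3 kt
Leg 3: desired track 255.6°; wind correction +17.6° → command heading 273.2°, groundspeed 130.1 kt

Leg 1: heading=6.0°, groundspeed=89.1 kt
Leg 2: heading=342.8°, groundspeed=90.3 kt
Leg 3: heading=273.2°, groundspeed=130.1 kt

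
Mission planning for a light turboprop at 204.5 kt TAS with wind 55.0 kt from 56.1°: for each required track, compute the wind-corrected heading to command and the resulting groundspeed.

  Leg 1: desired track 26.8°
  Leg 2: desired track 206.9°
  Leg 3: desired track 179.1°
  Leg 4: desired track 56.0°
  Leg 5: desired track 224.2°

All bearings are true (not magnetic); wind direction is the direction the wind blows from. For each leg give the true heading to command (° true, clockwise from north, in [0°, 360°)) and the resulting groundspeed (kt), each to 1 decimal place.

Leg 1: heading=34.4°, groundspeed=154.8 kt
Leg 2: heading=199.4°, groundspeed=250.7 kt
Leg 3: heading=166.1°, groundspeed=229.2 kt
Leg 4: heading=56.0°, groundspeed=149.5 kt
Leg 5: heading=221.0°, groundspeed=258.0 kt

Leg 1: desired track 26.8°; wind correction +7.6° → command heading 34.4°, groundspeed 154.8 kt
Leg 2: desired track 206.9°; wind correction -7.5° → command heading 199.4°, groundspeed 250.7 kt
Leg 3: desired track 179.1°; wind correction -13.0° → command heading 166.1°, groundspeed 229.2 kt
Leg 4: desired track 56.0°; wind correction +0.0° → command heading 56.0°, groundspeed 149.5 kt
Leg 5: desired track 224.2°; wind correction -3.2° → command heading 221.0°, groundspeed 258.0 kt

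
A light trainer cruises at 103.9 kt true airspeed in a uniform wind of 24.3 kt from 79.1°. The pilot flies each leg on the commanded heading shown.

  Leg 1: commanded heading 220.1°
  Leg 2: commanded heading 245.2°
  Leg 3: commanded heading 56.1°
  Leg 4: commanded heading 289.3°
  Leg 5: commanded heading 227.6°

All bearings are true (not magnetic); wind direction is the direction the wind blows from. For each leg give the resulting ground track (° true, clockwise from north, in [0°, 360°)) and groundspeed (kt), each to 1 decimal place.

Leg 1: track=227.2°, groundspeed=123.7 kt
Leg 2: track=247.8°, groundspeed=127.6 kt
Leg 3: track=49.5°, groundspeed=82.1 kt
Leg 4: track=283.7°, groundspeed=125.5 kt
Leg 5: track=233.4°, groundspeed=125.3 kt

Leg 1: heading 220.1°; drift +7.1° → track 227.2°, groundspeed 123.7 kt
Leg 2: heading 245.2°; drift +2.6° → track 247.8°, groundspeed 127.6 kt
Leg 3: heading 56.1°; drift -6.6° → track 49.5°, groundspeed 82.1 kt
Leg 4: heading 289.3°; drift -5.6° → track 283.7°, groundspeed 125.5 kt
Leg 5: heading 227.6°; drift +5.8° → track 233.4°, groundspeed 125.3 kt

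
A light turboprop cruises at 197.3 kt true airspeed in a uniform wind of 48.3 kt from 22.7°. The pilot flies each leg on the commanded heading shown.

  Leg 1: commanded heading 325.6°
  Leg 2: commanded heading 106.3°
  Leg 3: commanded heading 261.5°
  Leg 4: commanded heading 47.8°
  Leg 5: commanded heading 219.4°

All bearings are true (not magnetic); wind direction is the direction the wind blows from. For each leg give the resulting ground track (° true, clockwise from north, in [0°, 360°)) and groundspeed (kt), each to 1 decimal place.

Leg 1: heading 325.6°; drift -13.3° → track 312.3°, groundspeed 175.8 kt
Leg 2: heading 106.3°; drift +14.0° → track 120.3°, groundspeed 197.8 kt
Leg 3: heading 261.5°; drift -10.5° → track 251.0°, groundspeed 226.1 kt
Leg 4: heading 47.8°; drift +7.6° → track 55.4°, groundspeed 154.9 kt
Leg 5: heading 219.4°; drift -3.3° → track 216.1°, groundspeed 244.0 kt

Leg 1: track=312.3°, groundspeed=175.8 kt
Leg 2: track=120.3°, groundspeed=197.8 kt
Leg 3: track=251.0°, groundspeed=226.1 kt
Leg 4: track=55.4°, groundspeed=154.9 kt
Leg 5: track=216.1°, groundspeed=244.0 kt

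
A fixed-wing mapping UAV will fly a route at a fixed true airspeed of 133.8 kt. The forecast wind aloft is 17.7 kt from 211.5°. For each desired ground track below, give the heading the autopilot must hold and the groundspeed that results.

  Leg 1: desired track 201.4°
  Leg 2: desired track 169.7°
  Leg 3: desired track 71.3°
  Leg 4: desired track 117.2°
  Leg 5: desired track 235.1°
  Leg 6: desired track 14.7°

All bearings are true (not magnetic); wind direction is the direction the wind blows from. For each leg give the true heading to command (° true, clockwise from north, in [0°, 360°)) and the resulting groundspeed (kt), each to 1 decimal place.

Leg 1: desired track 201.4°; wind correction +1.3° → command heading 202.7°, groundspeed 116.3 kt
Leg 2: desired track 169.7°; wind correction +5.1° → command heading 174.8°, groundspeed 120.1 kt
Leg 3: desired track 71.3°; wind correction +4.9° → command heading 76.2°, groundspeed 146.9 kt
Leg 4: desired track 117.2°; wind correction +7.6° → command heading 124.8°, groundspeed 134.0 kt
Leg 5: desired track 235.1°; wind correction -3.0° → command heading 232.1°, groundspeed 117.4 kt
Leg 6: desired track 14.7°; wind correction -2.2° → command heading 12.5°, groundspeed 150.6 kt

Leg 1: heading=202.7°, groundspeed=116.3 kt
Leg 2: heading=174.8°, groundspeed=120.1 kt
Leg 3: heading=76.2°, groundspeed=146.9 kt
Leg 4: heading=124.8°, groundspeed=134.0 kt
Leg 5: heading=232.1°, groundspeed=117.4 kt
Leg 6: heading=12.5°, groundspeed=150.6 kt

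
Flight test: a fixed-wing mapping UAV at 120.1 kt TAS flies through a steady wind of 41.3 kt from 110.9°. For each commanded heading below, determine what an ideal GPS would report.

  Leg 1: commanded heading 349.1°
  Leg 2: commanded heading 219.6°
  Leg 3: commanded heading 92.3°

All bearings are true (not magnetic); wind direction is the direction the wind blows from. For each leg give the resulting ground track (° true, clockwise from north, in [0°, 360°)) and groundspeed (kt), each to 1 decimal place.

Leg 1: track=335.2°, groundspeed=146.1 kt
Leg 2: track=236.0°, groundspeed=139.0 kt
Leg 3: track=83.1°, groundspeed=82.0 kt

Leg 1: heading 349.1°; drift -13.9° → track 335.2°, groundspeed 146.1 kt
Leg 2: heading 219.6°; drift +16.4° → track 236.0°, groundspeed 139.0 kt
Leg 3: heading 92.3°; drift -9.2° → track 83.1°, groundspeed 82.0 kt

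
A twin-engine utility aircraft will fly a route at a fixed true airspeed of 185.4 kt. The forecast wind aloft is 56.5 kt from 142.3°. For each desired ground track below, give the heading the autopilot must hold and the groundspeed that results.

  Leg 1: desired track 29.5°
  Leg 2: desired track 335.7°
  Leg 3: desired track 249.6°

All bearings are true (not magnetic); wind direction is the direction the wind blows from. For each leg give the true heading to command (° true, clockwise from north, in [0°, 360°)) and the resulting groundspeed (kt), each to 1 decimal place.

Leg 1: desired track 29.5°; wind correction +16.3° → command heading 45.8°, groundspeed 199.8 kt
Leg 2: desired track 335.7°; wind correction +4.0° → command heading 339.7°, groundspeed 239.9 kt
Leg 3: desired track 249.6°; wind correction -16.9° → command heading 232.7°, groundspeed 194.2 kt

Leg 1: heading=45.8°, groundspeed=199.8 kt
Leg 2: heading=339.7°, groundspeed=239.9 kt
Leg 3: heading=232.7°, groundspeed=194.2 kt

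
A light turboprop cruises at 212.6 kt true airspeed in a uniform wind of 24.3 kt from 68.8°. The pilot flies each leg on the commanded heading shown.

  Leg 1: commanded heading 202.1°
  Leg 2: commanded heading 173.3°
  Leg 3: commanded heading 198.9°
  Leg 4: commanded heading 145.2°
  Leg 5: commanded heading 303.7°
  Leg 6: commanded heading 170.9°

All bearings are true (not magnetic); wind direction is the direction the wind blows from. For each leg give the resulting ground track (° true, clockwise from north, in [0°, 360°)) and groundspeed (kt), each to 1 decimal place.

Leg 1: heading 202.1°; drift +4.4° → track 206.5°, groundspeed 229.9 kt
Leg 2: heading 173.3°; drift +6.1° → track 179.4°, groundspeed 219.9 kt
Leg 3: heading 198.9°; drift +4.7° → track 203.6°, groundspeed 229.0 kt
Leg 4: heading 145.2°; drift +6.5° → track 151.7°, groundspeed 208.2 kt
Leg 5: heading 303.7°; drift -5.0° → track 298.7°, groundspeed 227.4 kt
Leg 6: heading 170.9°; drift +6.2° → track 177.1°, groundspeed 219.0 kt

Leg 1: track=206.5°, groundspeed=229.9 kt
Leg 2: track=179.4°, groundspeed=219.9 kt
Leg 3: track=203.6°, groundspeed=229.0 kt
Leg 4: track=151.7°, groundspeed=208.2 kt
Leg 5: track=298.7°, groundspeed=227.4 kt
Leg 6: track=177.1°, groundspeed=219.0 kt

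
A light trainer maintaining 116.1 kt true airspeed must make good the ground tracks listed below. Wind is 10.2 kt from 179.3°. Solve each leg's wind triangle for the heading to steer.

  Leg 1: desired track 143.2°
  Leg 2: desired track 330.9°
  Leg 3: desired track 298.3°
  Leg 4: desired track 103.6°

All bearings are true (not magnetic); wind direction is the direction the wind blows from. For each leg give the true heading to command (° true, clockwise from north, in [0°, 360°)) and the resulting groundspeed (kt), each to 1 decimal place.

Leg 1: heading=146.2°, groundspeed=107.7 kt
Leg 2: heading=328.5°, groundspeed=125.0 kt
Leg 3: heading=293.9°, groundspeed=120.7 kt
Leg 4: heading=108.5°, groundspeed=113.2 kt

Leg 1: desired track 143.2°; wind correction +3.0° → command heading 146.2°, groundspeed 107.7 kt
Leg 2: desired track 330.9°; wind correction -2.4° → command heading 328.5°, groundspeed 125.0 kt
Leg 3: desired track 298.3°; wind correction -4.4° → command heading 293.9°, groundspeed 120.7 kt
Leg 4: desired track 103.6°; wind correction +4.9° → command heading 108.5°, groundspeed 113.2 kt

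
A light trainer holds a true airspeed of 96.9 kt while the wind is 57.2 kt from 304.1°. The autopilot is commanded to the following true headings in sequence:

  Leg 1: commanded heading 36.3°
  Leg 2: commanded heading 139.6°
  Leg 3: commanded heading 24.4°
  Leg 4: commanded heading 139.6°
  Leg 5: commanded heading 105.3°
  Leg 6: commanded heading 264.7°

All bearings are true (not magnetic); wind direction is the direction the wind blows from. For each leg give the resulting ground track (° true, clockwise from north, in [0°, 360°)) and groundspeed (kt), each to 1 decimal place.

Leg 1: track=66.3°, groundspeed=114.4 kt
Leg 2: track=133.9°, groundspeed=152.8 kt
Leg 3: track=57.3°, groundspeed=103.9 kt
Leg 4: track=133.9°, groundspeed=152.8 kt
Leg 5: track=112.3°, groundspeed=152.2 kt
Leg 6: track=230.1°, groundspeed=64.0 kt

Leg 1: heading 36.3°; drift +30.0° → track 66.3°, groundspeed 114.4 kt
Leg 2: heading 139.6°; drift -5.7° → track 133.9°, groundspeed 152.8 kt
Leg 3: heading 24.4°; drift +32.9° → track 57.3°, groundspeed 103.9 kt
Leg 4: heading 139.6°; drift -5.7° → track 133.9°, groundspeed 152.8 kt
Leg 5: heading 105.3°; drift +7.0° → track 112.3°, groundspeed 152.2 kt
Leg 6: heading 264.7°; drift -34.6° → track 230.1°, groundspeed 64.0 kt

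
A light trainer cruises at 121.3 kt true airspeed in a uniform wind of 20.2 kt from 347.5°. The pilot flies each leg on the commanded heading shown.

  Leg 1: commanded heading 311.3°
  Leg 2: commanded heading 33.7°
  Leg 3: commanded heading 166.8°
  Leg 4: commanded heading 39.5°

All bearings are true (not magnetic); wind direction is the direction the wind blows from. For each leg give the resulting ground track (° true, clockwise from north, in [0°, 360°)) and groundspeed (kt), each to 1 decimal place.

Leg 1: track=304.8°, groundspeed=105.7 kt
Leg 2: track=41.4°, groundspeed=108.3 kt
Leg 3: track=166.9°, groundspeed=141.5 kt
Leg 4: track=47.8°, groundspeed=110.0 kt

Leg 1: heading 311.3°; drift -6.5° → track 304.8°, groundspeed 105.7 kt
Leg 2: heading 33.7°; drift +7.7° → track 41.4°, groundspeed 108.3 kt
Leg 3: heading 166.8°; drift +0.1° → track 166.9°, groundspeed 141.5 kt
Leg 4: heading 39.5°; drift +8.3° → track 47.8°, groundspeed 110.0 kt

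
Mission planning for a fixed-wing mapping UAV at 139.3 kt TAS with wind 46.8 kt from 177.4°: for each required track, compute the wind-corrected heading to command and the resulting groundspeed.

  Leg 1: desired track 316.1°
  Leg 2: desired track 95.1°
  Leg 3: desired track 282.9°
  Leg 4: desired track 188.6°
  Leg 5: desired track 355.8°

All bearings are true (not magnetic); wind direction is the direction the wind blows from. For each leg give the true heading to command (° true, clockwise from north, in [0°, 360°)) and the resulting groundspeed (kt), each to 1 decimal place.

Leg 1: desired track 316.1°; wind correction -12.8° → command heading 303.3°, groundspeed 171.0 kt
Leg 2: desired track 95.1°; wind correction +19.4° → command heading 114.5°, groundspeed 125.1 kt
Leg 3: desired track 282.9°; wind correction -18.9° → command heading 264.0°, groundspeed 144.3 kt
Leg 4: desired track 188.6°; wind correction -3.7° → command heading 184.9°, groundspeed 93.1 kt
Leg 5: desired track 355.8°; wind correction -0.5° → command heading 355.3°, groundspeed 186.1 kt

Leg 1: heading=303.3°, groundspeed=171.0 kt
Leg 2: heading=114.5°, groundspeed=125.1 kt
Leg 3: heading=264.0°, groundspeed=144.3 kt
Leg 4: heading=184.9°, groundspeed=93.1 kt
Leg 5: heading=355.3°, groundspeed=186.1 kt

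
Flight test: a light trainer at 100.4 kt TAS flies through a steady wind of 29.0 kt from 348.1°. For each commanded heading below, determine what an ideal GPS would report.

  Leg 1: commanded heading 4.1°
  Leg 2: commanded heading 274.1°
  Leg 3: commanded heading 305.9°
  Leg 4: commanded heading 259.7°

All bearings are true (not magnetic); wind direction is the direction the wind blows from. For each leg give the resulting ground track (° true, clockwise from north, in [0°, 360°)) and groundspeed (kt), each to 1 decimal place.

Leg 1: heading 4.1°; drift +6.3° → track 10.4°, groundspeed 73.0 kt
Leg 2: heading 274.1°; drift -16.8° → track 257.3°, groundspeed 96.5 kt
Leg 3: heading 305.9°; drift -13.9° → track 292.0°, groundspeed 81.3 kt
Leg 4: heading 259.7°; drift -16.2° → track 243.5°, groundspeed 103.7 kt

Leg 1: track=10.4°, groundspeed=73.0 kt
Leg 2: track=257.3°, groundspeed=96.5 kt
Leg 3: track=292.0°, groundspeed=81.3 kt
Leg 4: track=243.5°, groundspeed=103.7 kt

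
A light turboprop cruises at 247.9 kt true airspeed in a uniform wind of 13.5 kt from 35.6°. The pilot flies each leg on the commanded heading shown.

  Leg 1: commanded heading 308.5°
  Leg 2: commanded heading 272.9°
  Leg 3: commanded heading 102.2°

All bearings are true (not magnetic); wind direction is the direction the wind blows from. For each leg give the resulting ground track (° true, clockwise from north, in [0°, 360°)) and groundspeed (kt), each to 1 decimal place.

Leg 1: heading 308.5°; drift -3.1° → track 305.4°, groundspeed 247.6 kt
Leg 2: heading 272.9°; drift -2.5° → track 270.4°, groundspeed 255.4 kt
Leg 3: heading 102.2°; drift +2.9° → track 105.1°, groundspeed 242.9 kt

Leg 1: track=305.4°, groundspeed=247.6 kt
Leg 2: track=270.4°, groundspeed=255.4 kt
Leg 3: track=105.1°, groundspeed=242.9 kt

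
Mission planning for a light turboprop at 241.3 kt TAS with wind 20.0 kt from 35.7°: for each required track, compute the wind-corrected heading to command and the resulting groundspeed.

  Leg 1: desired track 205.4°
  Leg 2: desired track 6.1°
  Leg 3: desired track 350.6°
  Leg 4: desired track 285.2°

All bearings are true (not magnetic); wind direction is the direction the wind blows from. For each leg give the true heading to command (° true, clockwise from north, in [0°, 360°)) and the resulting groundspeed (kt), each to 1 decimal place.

Leg 1: desired track 205.4°; wind correction -0.8° → command heading 204.6°, groundspeed 261.0 kt
Leg 2: desired track 6.1°; wind correction +2.3° → command heading 8.4°, groundspeed 223.7 kt
Leg 3: desired track 350.6°; wind correction +3.4° → command heading 354.0°, groundspeed 226.8 kt
Leg 4: desired track 285.2°; wind correction +4.5° → command heading 289.7°, groundspeed 247.6 kt

Leg 1: heading=204.6°, groundspeed=261.0 kt
Leg 2: heading=8.4°, groundspeed=223.7 kt
Leg 3: heading=354.0°, groundspeed=226.8 kt
Leg 4: heading=289.7°, groundspeed=247.6 kt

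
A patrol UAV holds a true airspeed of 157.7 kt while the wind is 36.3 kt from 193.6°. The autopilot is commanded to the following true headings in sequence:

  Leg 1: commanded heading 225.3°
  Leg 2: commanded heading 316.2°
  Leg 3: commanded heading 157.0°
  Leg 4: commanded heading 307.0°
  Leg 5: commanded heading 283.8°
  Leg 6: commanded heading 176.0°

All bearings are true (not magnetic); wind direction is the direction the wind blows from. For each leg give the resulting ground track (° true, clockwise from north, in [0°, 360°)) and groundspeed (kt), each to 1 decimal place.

Leg 1: heading 225.3°; drift +8.6° → track 233.9°, groundspeed 128.2 kt
Leg 2: heading 316.2°; drift +9.8° → track 326.0°, groundspeed 179.9 kt
Leg 3: heading 157.0°; drift -9.6° → track 147.4°, groundspeed 130.4 kt
Leg 4: heading 307.0°; drift +11.0° → track 318.0°, groundspeed 175.3 kt
Leg 5: heading 283.8°; drift +13.0° → track 296.8°, groundspeed 161.9 kt
Leg 6: heading 176.0°; drift -5.1° → track 170.9°, groundspeed 123.6 kt

Leg 1: track=233.9°, groundspeed=128.2 kt
Leg 2: track=326.0°, groundspeed=179.9 kt
Leg 3: track=147.4°, groundspeed=130.4 kt
Leg 4: track=318.0°, groundspeed=175.3 kt
Leg 5: track=296.8°, groundspeed=161.9 kt
Leg 6: track=170.9°, groundspeed=123.6 kt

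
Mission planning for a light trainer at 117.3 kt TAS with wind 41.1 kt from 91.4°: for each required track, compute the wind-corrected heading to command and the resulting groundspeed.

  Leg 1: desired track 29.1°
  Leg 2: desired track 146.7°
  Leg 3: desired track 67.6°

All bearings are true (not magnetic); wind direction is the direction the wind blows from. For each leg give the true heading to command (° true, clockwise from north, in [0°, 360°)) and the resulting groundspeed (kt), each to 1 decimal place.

Leg 1: heading=47.2°, groundspeed=92.4 kt
Leg 2: heading=130.0°, groundspeed=88.9 kt
Leg 3: heading=75.7°, groundspeed=78.5 kt

Leg 1: desired track 29.1°; wind correction +18.1° → command heading 47.2°, groundspeed 92.4 kt
Leg 2: desired track 146.7°; wind correction -16.7° → command heading 130.0°, groundspeed 88.9 kt
Leg 3: desired track 67.6°; wind correction +8.1° → command heading 75.7°, groundspeed 78.5 kt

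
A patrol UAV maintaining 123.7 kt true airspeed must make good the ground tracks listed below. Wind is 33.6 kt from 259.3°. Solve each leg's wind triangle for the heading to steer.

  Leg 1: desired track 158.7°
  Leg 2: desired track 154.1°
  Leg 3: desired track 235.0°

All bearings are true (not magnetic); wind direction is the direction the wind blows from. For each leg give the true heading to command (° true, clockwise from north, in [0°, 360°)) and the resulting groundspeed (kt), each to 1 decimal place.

Leg 1: desired track 158.7°; wind correction +15.5° → command heading 174.2°, groundspeed 125.4 kt
Leg 2: desired track 154.1°; wind correction +15.2° → command heading 169.3°, groundspeed 128.2 kt
Leg 3: desired track 235.0°; wind correction +6.4° → command heading 241.4°, groundspeed 92.3 kt

Leg 1: heading=174.2°, groundspeed=125.4 kt
Leg 2: heading=169.3°, groundspeed=128.2 kt
Leg 3: heading=241.4°, groundspeed=92.3 kt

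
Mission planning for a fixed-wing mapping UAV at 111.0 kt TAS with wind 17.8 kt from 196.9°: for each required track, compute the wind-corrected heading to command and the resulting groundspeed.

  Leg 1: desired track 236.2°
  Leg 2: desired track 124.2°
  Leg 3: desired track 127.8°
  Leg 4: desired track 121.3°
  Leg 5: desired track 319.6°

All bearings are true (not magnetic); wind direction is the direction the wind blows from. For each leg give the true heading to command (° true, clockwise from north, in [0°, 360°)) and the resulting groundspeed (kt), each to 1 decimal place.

Leg 1: heading=230.4°, groundspeed=96.7 kt
Leg 2: heading=133.0°, groundspeed=104.4 kt
Leg 3: heading=136.4°, groundspeed=103.4 kt
Leg 4: heading=130.2°, groundspeed=105.2 kt
Leg 5: heading=311.8°, groundspeed=119.6 kt

Leg 1: desired track 236.2°; wind correction -5.8° → command heading 230.4°, groundspeed 96.7 kt
Leg 2: desired track 124.2°; wind correction +8.8° → command heading 133.0°, groundspeed 104.4 kt
Leg 3: desired track 127.8°; wind correction +8.6° → command heading 136.4°, groundspeed 103.4 kt
Leg 4: desired track 121.3°; wind correction +8.9° → command heading 130.2°, groundspeed 105.2 kt
Leg 5: desired track 319.6°; wind correction -7.8° → command heading 311.8°, groundspeed 119.6 kt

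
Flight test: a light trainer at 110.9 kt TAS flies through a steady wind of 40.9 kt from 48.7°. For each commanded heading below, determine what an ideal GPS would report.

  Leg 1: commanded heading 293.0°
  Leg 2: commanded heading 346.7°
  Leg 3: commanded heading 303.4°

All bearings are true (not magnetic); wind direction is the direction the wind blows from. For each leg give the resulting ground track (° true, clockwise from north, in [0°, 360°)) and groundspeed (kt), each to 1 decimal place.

Leg 1: heading 293.0°; drift -16.0° → track 277.0°, groundspeed 133.8 kt
Leg 2: heading 346.7°; drift -21.5° → track 325.2°, groundspeed 98.6 kt
Leg 3: heading 303.4°; drift -18.0° → track 285.4°, groundspeed 127.9 kt

Leg 1: track=277.0°, groundspeed=133.8 kt
Leg 2: track=325.2°, groundspeed=98.6 kt
Leg 3: track=285.4°, groundspeed=127.9 kt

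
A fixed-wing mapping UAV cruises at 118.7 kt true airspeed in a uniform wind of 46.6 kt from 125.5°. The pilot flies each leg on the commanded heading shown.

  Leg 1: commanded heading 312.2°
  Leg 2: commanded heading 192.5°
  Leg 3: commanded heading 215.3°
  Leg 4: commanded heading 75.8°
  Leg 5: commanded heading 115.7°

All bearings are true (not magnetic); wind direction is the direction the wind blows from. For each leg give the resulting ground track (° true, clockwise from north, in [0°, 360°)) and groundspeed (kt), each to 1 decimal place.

Leg 1: track=310.3°, groundspeed=165.1 kt
Leg 2: track=215.6°, groundspeed=109.3 kt
Leg 3: track=236.8°, groundspeed=127.4 kt
Leg 4: track=53.9°, groundspeed=95.4 kt
Leg 5: track=109.5°, groundspeed=73.2 kt

Leg 1: heading 312.2°; drift -1.9° → track 310.3°, groundspeed 165.1 kt
Leg 2: heading 192.5°; drift +23.1° → track 215.6°, groundspeed 109.3 kt
Leg 3: heading 215.3°; drift +21.5° → track 236.8°, groundspeed 127.4 kt
Leg 4: heading 75.8°; drift -21.9° → track 53.9°, groundspeed 95.4 kt
Leg 5: heading 115.7°; drift -6.2° → track 109.5°, groundspeed 73.2 kt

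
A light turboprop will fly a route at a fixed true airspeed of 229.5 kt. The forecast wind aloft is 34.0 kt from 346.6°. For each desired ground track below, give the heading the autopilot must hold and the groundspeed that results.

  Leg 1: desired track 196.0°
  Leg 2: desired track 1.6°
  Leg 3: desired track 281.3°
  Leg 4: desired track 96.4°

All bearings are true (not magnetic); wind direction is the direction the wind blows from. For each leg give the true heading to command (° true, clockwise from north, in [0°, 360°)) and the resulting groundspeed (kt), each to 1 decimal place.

Leg 1: desired track 196.0°; wind correction +4.2° → command heading 200.2°, groundspeed 258.5 kt
Leg 2: desired track 1.6°; wind correction -2.2° → command heading 359.4°, groundspeed 196.5 kt
Leg 3: desired track 281.3°; wind correction +7.7° → command heading 289.0°, groundspeed 213.2 kt
Leg 4: desired track 96.4°; wind correction -8.0° → command heading 88.4°, groundspeed 238.8 kt

Leg 1: heading=200.2°, groundspeed=258.5 kt
Leg 2: heading=359.4°, groundspeed=196.5 kt
Leg 3: heading=289.0°, groundspeed=213.2 kt
Leg 4: heading=88.4°, groundspeed=238.8 kt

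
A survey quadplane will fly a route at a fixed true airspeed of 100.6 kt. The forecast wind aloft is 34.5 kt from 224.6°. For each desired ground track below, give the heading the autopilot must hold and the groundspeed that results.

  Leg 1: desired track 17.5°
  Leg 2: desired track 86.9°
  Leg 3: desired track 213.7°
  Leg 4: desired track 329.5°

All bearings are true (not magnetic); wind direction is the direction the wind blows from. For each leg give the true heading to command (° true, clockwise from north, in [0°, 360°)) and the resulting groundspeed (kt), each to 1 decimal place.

Leg 1: desired track 17.5°; wind correction -9.0° → command heading 8.5°, groundspeed 130.1 kt
Leg 2: desired track 86.9°; wind correction +13.3° → command heading 100.2°, groundspeed 123.4 kt
Leg 3: desired track 213.7°; wind correction +3.7° → command heading 217.4°, groundspeed 66.5 kt
Leg 4: desired track 329.5°; wind correction -19.4° → command heading 310.1°, groundspeed 103.8 kt

Leg 1: heading=8.5°, groundspeed=130.1 kt
Leg 2: heading=100.2°, groundspeed=123.4 kt
Leg 3: heading=217.4°, groundspeed=66.5 kt
Leg 4: heading=310.1°, groundspeed=103.8 kt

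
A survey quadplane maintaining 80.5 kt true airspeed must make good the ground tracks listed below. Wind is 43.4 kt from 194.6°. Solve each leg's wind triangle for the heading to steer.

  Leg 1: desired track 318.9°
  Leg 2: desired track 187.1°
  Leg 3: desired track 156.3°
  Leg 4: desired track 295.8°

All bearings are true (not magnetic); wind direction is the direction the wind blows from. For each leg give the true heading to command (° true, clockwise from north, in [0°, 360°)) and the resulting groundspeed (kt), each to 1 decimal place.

Leg 1: heading=292.5°, groundspeed=96.5 kt
Leg 2: heading=191.1°, groundspeed=37.3 kt
Leg 3: heading=175.8°, groundspeed=41.8 kt
Leg 4: heading=263.9°, groundspeed=76.8 kt

Leg 1: desired track 318.9°; wind correction -26.4° → command heading 292.5°, groundspeed 96.5 kt
Leg 2: desired track 187.1°; wind correction +4.0° → command heading 191.1°, groundspeed 37.3 kt
Leg 3: desired track 156.3°; wind correction +19.5° → command heading 175.8°, groundspeed 41.8 kt
Leg 4: desired track 295.8°; wind correction -31.9° → command heading 263.9°, groundspeed 76.8 kt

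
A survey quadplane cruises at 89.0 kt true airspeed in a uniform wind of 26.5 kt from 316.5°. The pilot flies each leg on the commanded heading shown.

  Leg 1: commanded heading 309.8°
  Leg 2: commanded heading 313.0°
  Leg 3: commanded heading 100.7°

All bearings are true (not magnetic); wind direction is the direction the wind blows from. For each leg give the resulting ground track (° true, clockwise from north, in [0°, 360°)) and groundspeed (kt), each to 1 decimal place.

Leg 1: heading 309.8°; drift -2.8° → track 307.0°, groundspeed 62.8 kt
Leg 2: heading 313.0°; drift -1.5° → track 311.5°, groundspeed 62.6 kt
Leg 3: heading 100.7°; drift +8.0° → track 108.7°, groundspeed 111.6 kt

Leg 1: track=307.0°, groundspeed=62.8 kt
Leg 2: track=311.5°, groundspeed=62.6 kt
Leg 3: track=108.7°, groundspeed=111.6 kt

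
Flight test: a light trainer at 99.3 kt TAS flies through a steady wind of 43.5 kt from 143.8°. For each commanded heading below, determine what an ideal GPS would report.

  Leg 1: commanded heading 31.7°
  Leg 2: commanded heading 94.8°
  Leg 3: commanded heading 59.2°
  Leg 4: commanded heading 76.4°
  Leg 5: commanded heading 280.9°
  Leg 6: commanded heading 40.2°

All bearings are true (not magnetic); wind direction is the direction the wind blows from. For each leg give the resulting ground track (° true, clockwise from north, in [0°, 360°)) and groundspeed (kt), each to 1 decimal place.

Leg 1: track=12.5°, groundspeed=122.5 kt
Leg 2: track=69.9°, groundspeed=78.0 kt
Leg 3: track=34.7°, groundspeed=104.6 kt
Leg 4: track=50.5°, groundspeed=91.8 kt
Leg 5: track=293.6°, groundspeed=134.5 kt
Leg 6: track=19.1°, groundspeed=117.4 kt

Leg 1: heading 31.7°; drift -19.2° → track 12.5°, groundspeed 122.5 kt
Leg 2: heading 94.8°; drift -24.9° → track 69.9°, groundspeed 78.0 kt
Leg 3: heading 59.2°; drift -24.5° → track 34.7°, groundspeed 104.6 kt
Leg 4: heading 76.4°; drift -25.9° → track 50.5°, groundspeed 91.8 kt
Leg 5: heading 280.9°; drift +12.7° → track 293.6°, groundspeed 134.5 kt
Leg 6: heading 40.2°; drift -21.1° → track 19.1°, groundspeed 117.4 kt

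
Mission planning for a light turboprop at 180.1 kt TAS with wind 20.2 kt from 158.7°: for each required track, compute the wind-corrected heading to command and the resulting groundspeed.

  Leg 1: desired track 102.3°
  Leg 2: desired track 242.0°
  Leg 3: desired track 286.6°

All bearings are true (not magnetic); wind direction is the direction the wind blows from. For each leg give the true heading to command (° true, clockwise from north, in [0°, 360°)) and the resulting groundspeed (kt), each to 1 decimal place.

Leg 1: heading=107.7°, groundspeed=168.1 kt
Leg 2: heading=235.6°, groundspeed=176.6 kt
Leg 3: heading=281.5°, groundspeed=191.8 kt

Leg 1: desired track 102.3°; wind correction +5.4° → command heading 107.7°, groundspeed 168.1 kt
Leg 2: desired track 242.0°; wind correction -6.4° → command heading 235.6°, groundspeed 176.6 kt
Leg 3: desired track 286.6°; wind correction -5.1° → command heading 281.5°, groundspeed 191.8 kt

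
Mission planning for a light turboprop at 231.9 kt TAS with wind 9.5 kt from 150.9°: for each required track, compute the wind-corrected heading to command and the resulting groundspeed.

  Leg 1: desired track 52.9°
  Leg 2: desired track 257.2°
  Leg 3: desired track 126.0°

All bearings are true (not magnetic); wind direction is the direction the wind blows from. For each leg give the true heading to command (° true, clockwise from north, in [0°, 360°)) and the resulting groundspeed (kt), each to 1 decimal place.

Leg 1: desired track 52.9°; wind correction +2.3° → command heading 55.2°, groundspeed 233.0 kt
Leg 2: desired track 257.2°; wind correction -2.3° → command heading 254.9°, groundspeed 234.4 kt
Leg 3: desired track 126.0°; wind correction +1.0° → command heading 127.0°, groundspeed 223.2 kt

Leg 1: heading=55.2°, groundspeed=233.0 kt
Leg 2: heading=254.9°, groundspeed=234.4 kt
Leg 3: heading=127.0°, groundspeed=223.2 kt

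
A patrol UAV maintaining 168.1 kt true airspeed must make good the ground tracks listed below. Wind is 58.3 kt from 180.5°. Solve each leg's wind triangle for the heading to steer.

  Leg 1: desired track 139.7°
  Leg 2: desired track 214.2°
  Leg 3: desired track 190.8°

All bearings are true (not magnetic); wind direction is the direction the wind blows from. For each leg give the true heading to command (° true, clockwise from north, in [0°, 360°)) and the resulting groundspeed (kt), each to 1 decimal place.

Leg 1: heading=152.8°, groundspeed=119.6 kt
Leg 2: heading=203.1°, groundspeed=116.5 kt
Leg 3: heading=187.2°, groundspeed=110.4 kt

Leg 1: desired track 139.7°; wind correction +13.1° → command heading 152.8°, groundspeed 119.6 kt
Leg 2: desired track 214.2°; wind correction -11.1° → command heading 203.1°, groundspeed 116.5 kt
Leg 3: desired track 190.8°; wind correction -3.6° → command heading 187.2°, groundspeed 110.4 kt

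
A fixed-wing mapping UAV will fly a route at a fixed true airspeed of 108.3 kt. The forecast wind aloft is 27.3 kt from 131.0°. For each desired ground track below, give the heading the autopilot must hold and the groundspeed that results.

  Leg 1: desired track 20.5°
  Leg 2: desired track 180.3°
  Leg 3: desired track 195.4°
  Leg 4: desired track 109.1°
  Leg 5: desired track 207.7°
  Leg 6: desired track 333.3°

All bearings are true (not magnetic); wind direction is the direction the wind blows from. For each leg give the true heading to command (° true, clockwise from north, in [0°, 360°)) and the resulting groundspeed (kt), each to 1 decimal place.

Leg 1: desired track 20.5°; wind correction +13.7° → command heading 34.2°, groundspeed 114.8 kt
Leg 2: desired track 180.3°; wind correction -11.0° → command heading 169.3°, groundspeed 88.5 kt
Leg 3: desired track 195.4°; wind correction -13.1° → command heading 182.3°, groundspeed 93.7 kt
Leg 4: desired track 109.1°; wind correction +5.4° → command heading 114.5°, groundspeed 82.5 kt
Leg 5: desired track 207.7°; wind correction -14.2° → command heading 193.5°, groundspeed 98.7 kt
Leg 6: desired track 333.3°; wind correction +5.5° → command heading 338.8°, groundspeed 133.1 kt

Leg 1: heading=34.2°, groundspeed=114.8 kt
Leg 2: heading=169.3°, groundspeed=88.5 kt
Leg 3: heading=182.3°, groundspeed=93.7 kt
Leg 4: heading=114.5°, groundspeed=82.5 kt
Leg 5: heading=193.5°, groundspeed=98.7 kt
Leg 6: heading=338.8°, groundspeed=133.1 kt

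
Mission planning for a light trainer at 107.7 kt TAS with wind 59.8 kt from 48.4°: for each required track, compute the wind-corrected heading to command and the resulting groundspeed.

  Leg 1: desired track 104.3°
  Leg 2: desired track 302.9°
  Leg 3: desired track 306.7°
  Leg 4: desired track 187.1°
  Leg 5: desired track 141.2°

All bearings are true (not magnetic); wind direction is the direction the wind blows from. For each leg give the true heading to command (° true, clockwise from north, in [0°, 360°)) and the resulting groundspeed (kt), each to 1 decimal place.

Leg 1: heading=76.9°, groundspeed=62.1 kt
Leg 2: heading=335.2°, groundspeed=107.0 kt
Leg 3: heading=339.6°, groundspeed=102.5 kt
Leg 4: heading=165.6°, groundspeed=145.1 kt
Leg 5: heading=107.5°, groundspeed=92.5 kt

Leg 1: desired track 104.3°; wind correction -27.4° → command heading 76.9°, groundspeed 62.1 kt
Leg 2: desired track 302.9°; wind correction +32.3° → command heading 335.2°, groundspeed 107.0 kt
Leg 3: desired track 306.7°; wind correction +32.9° → command heading 339.6°, groundspeed 102.5 kt
Leg 4: desired track 187.1°; wind correction -21.5° → command heading 165.6°, groundspeed 145.1 kt
Leg 5: desired track 141.2°; wind correction -33.7° → command heading 107.5°, groundspeed 92.5 kt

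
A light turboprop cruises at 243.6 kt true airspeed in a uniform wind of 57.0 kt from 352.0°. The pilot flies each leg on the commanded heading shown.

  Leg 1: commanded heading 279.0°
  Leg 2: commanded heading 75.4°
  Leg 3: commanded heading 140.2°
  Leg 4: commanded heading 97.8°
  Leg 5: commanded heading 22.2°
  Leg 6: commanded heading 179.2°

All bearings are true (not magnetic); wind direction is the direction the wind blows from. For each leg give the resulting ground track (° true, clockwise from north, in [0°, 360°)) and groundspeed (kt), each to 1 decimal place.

Leg 1: heading 279.0°; drift -13.5° → track 265.5°, groundspeed 233.4 kt
Leg 2: heading 75.4°; drift +13.4° → track 88.8°, groundspeed 243.7 kt
Leg 3: heading 140.2°; drift +5.9° → track 146.1°, groundspeed 293.6 kt
Leg 4: heading 97.8°; drift +12.0° → track 109.8°, groundspeed 264.9 kt
Leg 5: heading 22.2°; drift +8.4° → track 30.6°, groundspeed 196.4 kt
Leg 6: heading 179.2°; drift -1.4° → track 177.8°, groundspeed 300.2 kt

Leg 1: track=265.5°, groundspeed=233.4 kt
Leg 2: track=88.8°, groundspeed=243.7 kt
Leg 3: track=146.1°, groundspeed=293.6 kt
Leg 4: track=109.8°, groundspeed=264.9 kt
Leg 5: track=30.6°, groundspeed=196.4 kt
Leg 6: track=177.8°, groundspeed=300.2 kt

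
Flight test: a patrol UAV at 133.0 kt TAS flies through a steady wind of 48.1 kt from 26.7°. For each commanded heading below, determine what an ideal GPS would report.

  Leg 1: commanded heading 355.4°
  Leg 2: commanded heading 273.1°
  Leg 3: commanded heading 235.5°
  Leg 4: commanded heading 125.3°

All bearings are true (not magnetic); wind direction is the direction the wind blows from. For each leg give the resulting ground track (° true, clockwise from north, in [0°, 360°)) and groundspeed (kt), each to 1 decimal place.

Leg 1: track=340.2°, groundspeed=95.2 kt
Leg 2: track=257.0°, groundspeed=158.5 kt
Leg 3: track=228.0°, groundspeed=176.7 kt
Leg 4: track=144.0°, groundspeed=148.0 kt

Leg 1: heading 355.4°; drift -15.2° → track 340.2°, groundspeed 95.2 kt
Leg 2: heading 273.1°; drift -16.1° → track 257.0°, groundspeed 158.5 kt
Leg 3: heading 235.5°; drift -7.5° → track 228.0°, groundspeed 176.7 kt
Leg 4: heading 125.3°; drift +18.7° → track 144.0°, groundspeed 148.0 kt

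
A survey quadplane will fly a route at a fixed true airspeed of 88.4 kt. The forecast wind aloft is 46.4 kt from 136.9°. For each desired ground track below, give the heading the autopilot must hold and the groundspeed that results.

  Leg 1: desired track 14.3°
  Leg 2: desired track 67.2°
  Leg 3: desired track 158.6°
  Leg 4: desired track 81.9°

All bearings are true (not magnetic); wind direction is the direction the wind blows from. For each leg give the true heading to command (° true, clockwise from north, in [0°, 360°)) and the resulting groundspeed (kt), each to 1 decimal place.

Leg 1: heading=40.5°, groundspeed=104.3 kt
Leg 2: heading=96.7°, groundspeed=60.8 kt
Leg 3: heading=147.4°, groundspeed=43.6 kt
Leg 4: heading=107.4°, groundspeed=53.2 kt

Leg 1: desired track 14.3°; wind correction +26.2° → command heading 40.5°, groundspeed 104.3 kt
Leg 2: desired track 67.2°; wind correction +29.5° → command heading 96.7°, groundspeed 60.8 kt
Leg 3: desired track 158.6°; wind correction -11.2° → command heading 147.4°, groundspeed 43.6 kt
Leg 4: desired track 81.9°; wind correction +25.5° → command heading 107.4°, groundspeed 53.2 kt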